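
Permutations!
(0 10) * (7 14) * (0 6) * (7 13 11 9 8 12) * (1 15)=(0 10 6)(1 15)(7 14 13 11 9 8 12)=[10, 15, 2, 3, 4, 5, 0, 14, 12, 8, 6, 9, 7, 11, 13, 1]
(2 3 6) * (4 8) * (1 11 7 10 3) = (1 11 7 10 3 6 2)(4 8) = [0, 11, 1, 6, 8, 5, 2, 10, 4, 9, 3, 7]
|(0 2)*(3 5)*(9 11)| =2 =|(0 2)(3 5)(9 11)|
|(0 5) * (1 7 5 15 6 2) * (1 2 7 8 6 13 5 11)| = 20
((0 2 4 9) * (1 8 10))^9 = (10)(0 2 4 9)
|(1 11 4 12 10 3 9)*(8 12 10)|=6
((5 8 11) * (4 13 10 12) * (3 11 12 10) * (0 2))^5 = (0 2)(3 4 8 11 13 12 5)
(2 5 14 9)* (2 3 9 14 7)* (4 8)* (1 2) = [0, 2, 5, 9, 8, 7, 6, 1, 4, 3, 10, 11, 12, 13, 14] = (14)(1 2 5 7)(3 9)(4 8)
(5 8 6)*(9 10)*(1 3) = (1 3)(5 8 6)(9 10) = [0, 3, 2, 1, 4, 8, 5, 7, 6, 10, 9]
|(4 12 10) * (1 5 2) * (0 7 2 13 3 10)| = |(0 7 2 1 5 13 3 10 4 12)| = 10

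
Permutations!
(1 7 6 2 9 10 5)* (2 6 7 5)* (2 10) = (10)(1 5)(2 9) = [0, 5, 9, 3, 4, 1, 6, 7, 8, 2, 10]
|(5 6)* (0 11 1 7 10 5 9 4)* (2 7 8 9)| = 30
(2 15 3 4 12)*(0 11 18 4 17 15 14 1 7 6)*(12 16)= (0 11 18 4 16 12 2 14 1 7 6)(3 17 15)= [11, 7, 14, 17, 16, 5, 0, 6, 8, 9, 10, 18, 2, 13, 1, 3, 12, 15, 4]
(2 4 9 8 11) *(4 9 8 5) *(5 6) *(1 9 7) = (1 9 6 5 4 8 11 2 7) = [0, 9, 7, 3, 8, 4, 5, 1, 11, 6, 10, 2]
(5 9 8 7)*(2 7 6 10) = (2 7 5 9 8 6 10) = [0, 1, 7, 3, 4, 9, 10, 5, 6, 8, 2]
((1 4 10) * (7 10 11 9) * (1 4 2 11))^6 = ((1 2 11 9 7 10 4))^6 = (1 4 10 7 9 11 2)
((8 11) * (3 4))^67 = ((3 4)(8 11))^67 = (3 4)(8 11)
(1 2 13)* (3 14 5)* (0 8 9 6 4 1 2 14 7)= (0 8 9 6 4 1 14 5 3 7)(2 13)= [8, 14, 13, 7, 1, 3, 4, 0, 9, 6, 10, 11, 12, 2, 5]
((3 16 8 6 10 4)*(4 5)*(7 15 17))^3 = ((3 16 8 6 10 5 4)(7 15 17))^3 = (17)(3 6 4 8 5 16 10)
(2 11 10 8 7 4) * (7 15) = (2 11 10 8 15 7 4) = [0, 1, 11, 3, 2, 5, 6, 4, 15, 9, 8, 10, 12, 13, 14, 7]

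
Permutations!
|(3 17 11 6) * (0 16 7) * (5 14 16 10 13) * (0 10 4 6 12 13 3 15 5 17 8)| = 44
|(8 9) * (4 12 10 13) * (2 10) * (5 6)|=10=|(2 10 13 4 12)(5 6)(8 9)|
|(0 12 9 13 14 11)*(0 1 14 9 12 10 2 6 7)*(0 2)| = 6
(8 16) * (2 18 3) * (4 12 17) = (2 18 3)(4 12 17)(8 16) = [0, 1, 18, 2, 12, 5, 6, 7, 16, 9, 10, 11, 17, 13, 14, 15, 8, 4, 3]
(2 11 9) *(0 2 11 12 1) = (0 2 12 1)(9 11) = [2, 0, 12, 3, 4, 5, 6, 7, 8, 11, 10, 9, 1]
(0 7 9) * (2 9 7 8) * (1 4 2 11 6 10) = (0 8 11 6 10 1 4 2 9) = [8, 4, 9, 3, 2, 5, 10, 7, 11, 0, 1, 6]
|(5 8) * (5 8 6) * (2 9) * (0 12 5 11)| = |(0 12 5 6 11)(2 9)| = 10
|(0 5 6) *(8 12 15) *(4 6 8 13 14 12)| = |(0 5 8 4 6)(12 15 13 14)| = 20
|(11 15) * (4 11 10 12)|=5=|(4 11 15 10 12)|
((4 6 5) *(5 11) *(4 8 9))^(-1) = ((4 6 11 5 8 9))^(-1) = (4 9 8 5 11 6)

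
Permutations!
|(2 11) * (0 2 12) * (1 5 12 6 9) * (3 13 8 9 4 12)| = |(0 2 11 6 4 12)(1 5 3 13 8 9)| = 6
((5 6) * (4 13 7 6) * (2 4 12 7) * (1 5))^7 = (1 12 6 5 7)(2 4 13)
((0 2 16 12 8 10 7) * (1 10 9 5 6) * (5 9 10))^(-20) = ((0 2 16 12 8 10 7)(1 5 6))^(-20) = (0 2 16 12 8 10 7)(1 5 6)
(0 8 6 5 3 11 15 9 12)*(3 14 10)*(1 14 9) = (0 8 6 5 9 12)(1 14 10 3 11 15) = [8, 14, 2, 11, 4, 9, 5, 7, 6, 12, 3, 15, 0, 13, 10, 1]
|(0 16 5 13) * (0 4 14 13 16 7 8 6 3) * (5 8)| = |(0 7 5 16 8 6 3)(4 14 13)| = 21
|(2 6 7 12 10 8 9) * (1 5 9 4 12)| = 12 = |(1 5 9 2 6 7)(4 12 10 8)|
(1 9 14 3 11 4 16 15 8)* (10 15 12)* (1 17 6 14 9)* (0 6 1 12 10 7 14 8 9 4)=[6, 12, 2, 11, 16, 5, 8, 14, 17, 4, 15, 0, 7, 13, 3, 9, 10, 1]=(0 6 8 17 1 12 7 14 3 11)(4 16 10 15 9)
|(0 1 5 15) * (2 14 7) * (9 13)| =12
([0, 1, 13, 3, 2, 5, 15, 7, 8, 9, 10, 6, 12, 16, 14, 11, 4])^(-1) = (2 4 16 13)(6 11 15)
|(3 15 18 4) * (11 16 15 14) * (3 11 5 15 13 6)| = 10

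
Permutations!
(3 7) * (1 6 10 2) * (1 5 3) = (1 6 10 2 5 3 7) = [0, 6, 5, 7, 4, 3, 10, 1, 8, 9, 2]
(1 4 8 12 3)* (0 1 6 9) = (0 1 4 8 12 3 6 9) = [1, 4, 2, 6, 8, 5, 9, 7, 12, 0, 10, 11, 3]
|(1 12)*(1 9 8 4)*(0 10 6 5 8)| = 9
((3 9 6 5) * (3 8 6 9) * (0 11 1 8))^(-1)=(0 5 6 8 1 11)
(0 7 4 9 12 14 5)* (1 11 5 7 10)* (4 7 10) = (0 4 9 12 14 10 1 11 5) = [4, 11, 2, 3, 9, 0, 6, 7, 8, 12, 1, 5, 14, 13, 10]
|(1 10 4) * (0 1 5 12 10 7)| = |(0 1 7)(4 5 12 10)| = 12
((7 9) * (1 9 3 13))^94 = (1 13 3 7 9)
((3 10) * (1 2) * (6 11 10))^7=(1 2)(3 10 11 6)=((1 2)(3 6 11 10))^7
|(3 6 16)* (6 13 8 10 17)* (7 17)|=|(3 13 8 10 7 17 6 16)|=8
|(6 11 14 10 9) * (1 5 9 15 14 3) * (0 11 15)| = 10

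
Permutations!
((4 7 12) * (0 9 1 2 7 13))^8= ((0 9 1 2 7 12 4 13))^8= (13)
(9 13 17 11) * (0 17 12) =(0 17 11 9 13 12) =[17, 1, 2, 3, 4, 5, 6, 7, 8, 13, 10, 9, 0, 12, 14, 15, 16, 11]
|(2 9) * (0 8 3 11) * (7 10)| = 4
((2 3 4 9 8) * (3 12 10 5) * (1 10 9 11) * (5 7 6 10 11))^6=((1 11)(2 12 9 8)(3 4 5)(6 10 7))^6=(2 9)(8 12)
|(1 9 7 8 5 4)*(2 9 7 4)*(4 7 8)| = 7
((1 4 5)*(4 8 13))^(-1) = ((1 8 13 4 5))^(-1) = (1 5 4 13 8)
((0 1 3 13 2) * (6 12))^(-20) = ((0 1 3 13 2)(6 12))^(-20) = (13)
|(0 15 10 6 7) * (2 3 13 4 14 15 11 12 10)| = 6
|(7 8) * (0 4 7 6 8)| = 6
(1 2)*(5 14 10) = (1 2)(5 14 10) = [0, 2, 1, 3, 4, 14, 6, 7, 8, 9, 5, 11, 12, 13, 10]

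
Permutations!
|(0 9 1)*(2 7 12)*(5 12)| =|(0 9 1)(2 7 5 12)| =12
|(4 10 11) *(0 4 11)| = |(11)(0 4 10)| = 3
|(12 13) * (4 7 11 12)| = |(4 7 11 12 13)| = 5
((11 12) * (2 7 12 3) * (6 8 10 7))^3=(2 10 11 6 7 3 8 12)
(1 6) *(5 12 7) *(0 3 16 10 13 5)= (0 3 16 10 13 5 12 7)(1 6)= [3, 6, 2, 16, 4, 12, 1, 0, 8, 9, 13, 11, 7, 5, 14, 15, 10]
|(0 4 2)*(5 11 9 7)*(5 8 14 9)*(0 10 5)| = |(0 4 2 10 5 11)(7 8 14 9)| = 12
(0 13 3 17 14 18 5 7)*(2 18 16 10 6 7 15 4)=[13, 1, 18, 17, 2, 15, 7, 0, 8, 9, 6, 11, 12, 3, 16, 4, 10, 14, 5]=(0 13 3 17 14 16 10 6 7)(2 18 5 15 4)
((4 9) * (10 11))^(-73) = ((4 9)(10 11))^(-73) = (4 9)(10 11)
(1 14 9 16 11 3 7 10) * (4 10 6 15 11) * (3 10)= [0, 14, 2, 7, 3, 5, 15, 6, 8, 16, 1, 10, 12, 13, 9, 11, 4]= (1 14 9 16 4 3 7 6 15 11 10)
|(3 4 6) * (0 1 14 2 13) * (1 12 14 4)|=|(0 12 14 2 13)(1 4 6 3)|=20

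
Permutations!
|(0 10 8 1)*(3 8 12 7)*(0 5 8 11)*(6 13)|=|(0 10 12 7 3 11)(1 5 8)(6 13)|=6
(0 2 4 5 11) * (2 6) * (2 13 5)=(0 6 13 5 11)(2 4)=[6, 1, 4, 3, 2, 11, 13, 7, 8, 9, 10, 0, 12, 5]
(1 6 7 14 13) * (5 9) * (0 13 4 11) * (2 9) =(0 13 1 6 7 14 4 11)(2 9 5) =[13, 6, 9, 3, 11, 2, 7, 14, 8, 5, 10, 0, 12, 1, 4]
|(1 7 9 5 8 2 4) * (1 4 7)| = 5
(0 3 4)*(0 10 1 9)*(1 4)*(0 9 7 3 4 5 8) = (0 4 10 5 8)(1 7 3) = [4, 7, 2, 1, 10, 8, 6, 3, 0, 9, 5]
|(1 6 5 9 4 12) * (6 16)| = |(1 16 6 5 9 4 12)| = 7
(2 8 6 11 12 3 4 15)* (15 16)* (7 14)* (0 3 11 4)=[3, 1, 8, 0, 16, 5, 4, 14, 6, 9, 10, 12, 11, 13, 7, 2, 15]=(0 3)(2 8 6 4 16 15)(7 14)(11 12)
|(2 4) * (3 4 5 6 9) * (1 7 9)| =|(1 7 9 3 4 2 5 6)| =8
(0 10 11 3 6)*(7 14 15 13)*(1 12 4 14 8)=(0 10 11 3 6)(1 12 4 14 15 13 7 8)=[10, 12, 2, 6, 14, 5, 0, 8, 1, 9, 11, 3, 4, 7, 15, 13]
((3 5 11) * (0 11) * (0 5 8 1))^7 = ((0 11 3 8 1))^7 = (0 3 1 11 8)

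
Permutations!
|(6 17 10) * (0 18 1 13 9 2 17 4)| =|(0 18 1 13 9 2 17 10 6 4)| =10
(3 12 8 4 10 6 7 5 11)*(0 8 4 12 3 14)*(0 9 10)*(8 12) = (0 12 4)(5 11 14 9 10 6 7) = [12, 1, 2, 3, 0, 11, 7, 5, 8, 10, 6, 14, 4, 13, 9]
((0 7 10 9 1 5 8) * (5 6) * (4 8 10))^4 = ((0 7 4 8)(1 6 5 10 9))^4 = (1 9 10 5 6)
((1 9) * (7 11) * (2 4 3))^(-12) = (11)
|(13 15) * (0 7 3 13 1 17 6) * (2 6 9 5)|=11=|(0 7 3 13 15 1 17 9 5 2 6)|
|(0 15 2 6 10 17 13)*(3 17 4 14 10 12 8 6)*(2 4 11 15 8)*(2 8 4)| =|(0 4 14 10 11 15 2 3 17 13)(6 12 8)| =30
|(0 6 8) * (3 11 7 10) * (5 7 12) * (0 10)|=9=|(0 6 8 10 3 11 12 5 7)|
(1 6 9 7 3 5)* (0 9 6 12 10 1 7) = (0 9)(1 12 10)(3 5 7) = [9, 12, 2, 5, 4, 7, 6, 3, 8, 0, 1, 11, 10]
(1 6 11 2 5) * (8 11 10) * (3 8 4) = (1 6 10 4 3 8 11 2 5) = [0, 6, 5, 8, 3, 1, 10, 7, 11, 9, 4, 2]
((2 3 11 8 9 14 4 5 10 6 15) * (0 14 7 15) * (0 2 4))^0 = (15)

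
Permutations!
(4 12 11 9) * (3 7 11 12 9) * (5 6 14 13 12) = (3 7 11)(4 9)(5 6 14 13 12) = [0, 1, 2, 7, 9, 6, 14, 11, 8, 4, 10, 3, 5, 12, 13]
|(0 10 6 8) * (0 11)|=5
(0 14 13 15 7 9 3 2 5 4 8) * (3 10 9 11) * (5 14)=[5, 1, 14, 2, 8, 4, 6, 11, 0, 10, 9, 3, 12, 15, 13, 7]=(0 5 4 8)(2 14 13 15 7 11 3)(9 10)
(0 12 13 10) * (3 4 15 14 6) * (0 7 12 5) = (0 5)(3 4 15 14 6)(7 12 13 10) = [5, 1, 2, 4, 15, 0, 3, 12, 8, 9, 7, 11, 13, 10, 6, 14]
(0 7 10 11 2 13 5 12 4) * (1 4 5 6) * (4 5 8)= (0 7 10 11 2 13 6 1 5 12 8 4)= [7, 5, 13, 3, 0, 12, 1, 10, 4, 9, 11, 2, 8, 6]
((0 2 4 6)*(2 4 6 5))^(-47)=(0 2 4 6 5)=((0 4 5 2 6))^(-47)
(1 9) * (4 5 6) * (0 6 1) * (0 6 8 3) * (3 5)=(0 8 5 1 9 6 4 3)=[8, 9, 2, 0, 3, 1, 4, 7, 5, 6]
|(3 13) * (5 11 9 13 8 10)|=|(3 8 10 5 11 9 13)|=7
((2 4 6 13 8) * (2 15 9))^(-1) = ((2 4 6 13 8 15 9))^(-1) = (2 9 15 8 13 6 4)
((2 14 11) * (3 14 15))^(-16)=(2 11 14 3 15)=((2 15 3 14 11))^(-16)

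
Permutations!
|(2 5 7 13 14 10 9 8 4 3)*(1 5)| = |(1 5 7 13 14 10 9 8 4 3 2)| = 11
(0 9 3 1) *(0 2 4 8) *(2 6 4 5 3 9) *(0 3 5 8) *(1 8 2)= (9)(0 1 6 4)(3 8)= [1, 6, 2, 8, 0, 5, 4, 7, 3, 9]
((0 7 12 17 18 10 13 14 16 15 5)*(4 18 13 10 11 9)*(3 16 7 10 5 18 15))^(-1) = ((0 10 5)(3 16)(4 15 18 11 9)(7 12 17 13 14))^(-1) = (0 5 10)(3 16)(4 9 11 18 15)(7 14 13 17 12)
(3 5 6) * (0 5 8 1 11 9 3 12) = [5, 11, 2, 8, 4, 6, 12, 7, 1, 3, 10, 9, 0] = (0 5 6 12)(1 11 9 3 8)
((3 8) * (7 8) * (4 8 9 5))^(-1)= (3 8 4 5 9 7)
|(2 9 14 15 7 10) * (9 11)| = 7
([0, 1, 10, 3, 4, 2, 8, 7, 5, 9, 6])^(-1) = [0, 1, 5, 3, 4, 8, 10, 7, 6, 9, 2]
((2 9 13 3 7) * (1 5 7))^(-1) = (1 3 13 9 2 7 5)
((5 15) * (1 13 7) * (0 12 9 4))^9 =(0 12 9 4)(5 15)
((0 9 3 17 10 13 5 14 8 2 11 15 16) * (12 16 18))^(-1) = (0 16 12 18 15 11 2 8 14 5 13 10 17 3 9)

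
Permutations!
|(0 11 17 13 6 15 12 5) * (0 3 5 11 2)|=|(0 2)(3 5)(6 15 12 11 17 13)|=6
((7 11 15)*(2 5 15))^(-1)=(2 11 7 15 5)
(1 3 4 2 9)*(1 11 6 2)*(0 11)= (0 11 6 2 9)(1 3 4)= [11, 3, 9, 4, 1, 5, 2, 7, 8, 0, 10, 6]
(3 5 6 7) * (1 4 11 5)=(1 4 11 5 6 7 3)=[0, 4, 2, 1, 11, 6, 7, 3, 8, 9, 10, 5]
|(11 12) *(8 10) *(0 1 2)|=|(0 1 2)(8 10)(11 12)|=6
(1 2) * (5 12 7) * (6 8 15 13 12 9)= (1 2)(5 9 6 8 15 13 12 7)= [0, 2, 1, 3, 4, 9, 8, 5, 15, 6, 10, 11, 7, 12, 14, 13]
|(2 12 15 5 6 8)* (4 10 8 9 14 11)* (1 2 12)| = |(1 2)(4 10 8 12 15 5 6 9 14 11)| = 10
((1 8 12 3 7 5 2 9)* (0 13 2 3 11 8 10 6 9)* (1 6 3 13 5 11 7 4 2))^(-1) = ((0 5 13 1 10 3 4 2)(6 9)(7 11 8 12))^(-1) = (0 2 4 3 10 1 13 5)(6 9)(7 12 8 11)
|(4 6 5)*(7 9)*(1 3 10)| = 6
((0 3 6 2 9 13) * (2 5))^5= (0 9 5 3 13 2 6)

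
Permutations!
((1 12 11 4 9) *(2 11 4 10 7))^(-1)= ((1 12 4 9)(2 11 10 7))^(-1)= (1 9 4 12)(2 7 10 11)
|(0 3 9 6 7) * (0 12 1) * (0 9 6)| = |(0 3 6 7 12 1 9)| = 7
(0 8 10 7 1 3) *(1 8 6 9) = (0 6 9 1 3)(7 8 10) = [6, 3, 2, 0, 4, 5, 9, 8, 10, 1, 7]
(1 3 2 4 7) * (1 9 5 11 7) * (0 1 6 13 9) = (0 1 3 2 4 6 13 9 5 11 7) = [1, 3, 4, 2, 6, 11, 13, 0, 8, 5, 10, 7, 12, 9]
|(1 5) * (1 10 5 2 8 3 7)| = 10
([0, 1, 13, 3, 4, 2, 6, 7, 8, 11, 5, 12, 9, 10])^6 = [0, 1, 10, 3, 4, 13, 6, 7, 8, 9, 2, 11, 12, 5]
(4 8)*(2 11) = (2 11)(4 8) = [0, 1, 11, 3, 8, 5, 6, 7, 4, 9, 10, 2]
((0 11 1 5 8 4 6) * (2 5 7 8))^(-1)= (0 6 4 8 7 1 11)(2 5)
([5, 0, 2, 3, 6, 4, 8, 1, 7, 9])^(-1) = [1, 7, 2, 3, 5, 0, 4, 8, 6, 9]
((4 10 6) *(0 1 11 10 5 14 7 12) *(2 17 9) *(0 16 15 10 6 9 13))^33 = (0 1 11 6 4 5 14 7 12 16 15 10 9 2 17 13)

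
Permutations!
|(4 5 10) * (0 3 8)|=|(0 3 8)(4 5 10)|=3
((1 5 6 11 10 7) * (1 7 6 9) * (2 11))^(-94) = ((1 5 9)(2 11 10 6))^(-94) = (1 9 5)(2 10)(6 11)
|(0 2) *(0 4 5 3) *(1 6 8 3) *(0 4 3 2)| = 7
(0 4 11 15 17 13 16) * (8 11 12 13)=[4, 1, 2, 3, 12, 5, 6, 7, 11, 9, 10, 15, 13, 16, 14, 17, 0, 8]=(0 4 12 13 16)(8 11 15 17)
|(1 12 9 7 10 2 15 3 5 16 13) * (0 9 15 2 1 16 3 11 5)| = 10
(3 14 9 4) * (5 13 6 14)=(3 5 13 6 14 9 4)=[0, 1, 2, 5, 3, 13, 14, 7, 8, 4, 10, 11, 12, 6, 9]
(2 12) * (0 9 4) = (0 9 4)(2 12) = [9, 1, 12, 3, 0, 5, 6, 7, 8, 4, 10, 11, 2]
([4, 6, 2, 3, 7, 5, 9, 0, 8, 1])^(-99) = (9)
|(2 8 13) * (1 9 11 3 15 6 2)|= 9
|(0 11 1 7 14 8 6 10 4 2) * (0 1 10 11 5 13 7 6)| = 6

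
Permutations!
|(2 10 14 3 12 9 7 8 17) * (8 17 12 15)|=|(2 10 14 3 15 8 12 9 7 17)|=10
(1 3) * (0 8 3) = (0 8 3 1) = [8, 0, 2, 1, 4, 5, 6, 7, 3]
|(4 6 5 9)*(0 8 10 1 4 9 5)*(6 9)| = |(0 8 10 1 4 9 6)| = 7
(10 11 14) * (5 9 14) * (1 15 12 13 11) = (1 15 12 13 11 5 9 14 10) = [0, 15, 2, 3, 4, 9, 6, 7, 8, 14, 1, 5, 13, 11, 10, 12]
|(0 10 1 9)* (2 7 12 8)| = 4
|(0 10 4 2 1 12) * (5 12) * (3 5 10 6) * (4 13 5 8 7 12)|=6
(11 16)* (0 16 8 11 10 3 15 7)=(0 16 10 3 15 7)(8 11)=[16, 1, 2, 15, 4, 5, 6, 0, 11, 9, 3, 8, 12, 13, 14, 7, 10]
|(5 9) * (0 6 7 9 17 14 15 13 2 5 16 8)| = |(0 6 7 9 16 8)(2 5 17 14 15 13)| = 6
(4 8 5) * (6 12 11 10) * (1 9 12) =(1 9 12 11 10 6)(4 8 5) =[0, 9, 2, 3, 8, 4, 1, 7, 5, 12, 6, 10, 11]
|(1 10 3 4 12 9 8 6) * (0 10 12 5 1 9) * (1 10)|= |(0 1 12)(3 4 5 10)(6 9 8)|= 12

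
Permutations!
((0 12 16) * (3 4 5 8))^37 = ((0 12 16)(3 4 5 8))^37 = (0 12 16)(3 4 5 8)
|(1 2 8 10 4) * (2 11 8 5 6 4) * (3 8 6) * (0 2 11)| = 10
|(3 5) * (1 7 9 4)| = 4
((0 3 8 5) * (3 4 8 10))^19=((0 4 8 5)(3 10))^19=(0 5 8 4)(3 10)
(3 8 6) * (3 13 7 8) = (6 13 7 8) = [0, 1, 2, 3, 4, 5, 13, 8, 6, 9, 10, 11, 12, 7]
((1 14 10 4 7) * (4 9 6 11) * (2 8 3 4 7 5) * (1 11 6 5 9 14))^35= ((2 8 3 4 9 5)(7 11)(10 14))^35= (2 5 9 4 3 8)(7 11)(10 14)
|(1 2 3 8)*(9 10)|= |(1 2 3 8)(9 10)|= 4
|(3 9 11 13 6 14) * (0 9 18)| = |(0 9 11 13 6 14 3 18)| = 8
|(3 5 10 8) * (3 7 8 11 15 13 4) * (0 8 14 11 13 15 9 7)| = 20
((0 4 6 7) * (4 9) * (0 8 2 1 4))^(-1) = ((0 9)(1 4 6 7 8 2))^(-1) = (0 9)(1 2 8 7 6 4)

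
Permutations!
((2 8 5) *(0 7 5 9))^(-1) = (0 9 8 2 5 7)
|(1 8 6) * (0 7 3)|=3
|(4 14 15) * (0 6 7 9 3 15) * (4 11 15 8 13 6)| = |(0 4 14)(3 8 13 6 7 9)(11 15)| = 6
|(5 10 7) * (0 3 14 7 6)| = 7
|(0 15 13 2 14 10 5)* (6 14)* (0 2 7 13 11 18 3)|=10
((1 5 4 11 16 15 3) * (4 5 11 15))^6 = ((1 11 16 4 15 3))^6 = (16)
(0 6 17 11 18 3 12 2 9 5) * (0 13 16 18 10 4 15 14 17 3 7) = [6, 1, 9, 12, 15, 13, 3, 0, 8, 5, 4, 10, 2, 16, 17, 14, 18, 11, 7] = (0 6 3 12 2 9 5 13 16 18 7)(4 15 14 17 11 10)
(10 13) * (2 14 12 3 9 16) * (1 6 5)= [0, 6, 14, 9, 4, 1, 5, 7, 8, 16, 13, 11, 3, 10, 12, 15, 2]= (1 6 5)(2 14 12 3 9 16)(10 13)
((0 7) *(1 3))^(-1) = (0 7)(1 3)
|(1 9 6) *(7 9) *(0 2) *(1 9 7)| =|(0 2)(6 9)| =2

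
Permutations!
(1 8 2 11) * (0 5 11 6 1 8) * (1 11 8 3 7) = (0 5 8 2 6 11 3 7 1) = [5, 0, 6, 7, 4, 8, 11, 1, 2, 9, 10, 3]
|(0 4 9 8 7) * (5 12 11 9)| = 8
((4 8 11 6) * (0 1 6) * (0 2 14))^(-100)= ((0 1 6 4 8 11 2 14))^(-100)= (0 8)(1 11)(2 6)(4 14)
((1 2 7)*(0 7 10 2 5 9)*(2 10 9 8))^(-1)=(10)(0 9 2 8 5 1 7)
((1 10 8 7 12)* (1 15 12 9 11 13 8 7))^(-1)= ((1 10 7 9 11 13 8)(12 15))^(-1)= (1 8 13 11 9 7 10)(12 15)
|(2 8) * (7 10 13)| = 6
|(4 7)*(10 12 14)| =6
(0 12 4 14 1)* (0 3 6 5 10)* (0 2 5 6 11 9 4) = (0 12)(1 3 11 9 4 14)(2 5 10) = [12, 3, 5, 11, 14, 10, 6, 7, 8, 4, 2, 9, 0, 13, 1]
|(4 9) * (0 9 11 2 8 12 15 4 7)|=6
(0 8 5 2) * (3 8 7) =(0 7 3 8 5 2) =[7, 1, 0, 8, 4, 2, 6, 3, 5]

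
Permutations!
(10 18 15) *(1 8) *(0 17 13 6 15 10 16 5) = (0 17 13 6 15 16 5)(1 8)(10 18) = [17, 8, 2, 3, 4, 0, 15, 7, 1, 9, 18, 11, 12, 6, 14, 16, 5, 13, 10]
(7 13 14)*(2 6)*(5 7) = [0, 1, 6, 3, 4, 7, 2, 13, 8, 9, 10, 11, 12, 14, 5] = (2 6)(5 7 13 14)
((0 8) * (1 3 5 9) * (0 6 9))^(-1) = (0 5 3 1 9 6 8)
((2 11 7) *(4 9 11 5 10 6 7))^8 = ((2 5 10 6 7)(4 9 11))^8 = (2 6 5 7 10)(4 11 9)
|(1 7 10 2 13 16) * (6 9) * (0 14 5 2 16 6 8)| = 8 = |(0 14 5 2 13 6 9 8)(1 7 10 16)|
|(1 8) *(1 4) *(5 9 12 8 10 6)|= |(1 10 6 5 9 12 8 4)|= 8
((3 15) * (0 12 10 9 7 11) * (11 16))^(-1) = (0 11 16 7 9 10 12)(3 15)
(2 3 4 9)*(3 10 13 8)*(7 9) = (2 10 13 8 3 4 7 9) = [0, 1, 10, 4, 7, 5, 6, 9, 3, 2, 13, 11, 12, 8]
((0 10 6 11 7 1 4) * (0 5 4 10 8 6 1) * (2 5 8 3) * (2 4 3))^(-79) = ((0 2 5 3 4 8 6 11 7)(1 10))^(-79) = (0 5 4 6 7 2 3 8 11)(1 10)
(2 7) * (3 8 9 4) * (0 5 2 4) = [5, 1, 7, 8, 3, 2, 6, 4, 9, 0] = (0 5 2 7 4 3 8 9)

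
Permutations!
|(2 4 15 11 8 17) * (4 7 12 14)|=|(2 7 12 14 4 15 11 8 17)|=9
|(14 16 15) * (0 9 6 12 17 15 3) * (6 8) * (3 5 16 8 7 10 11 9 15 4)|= 36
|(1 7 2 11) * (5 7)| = |(1 5 7 2 11)| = 5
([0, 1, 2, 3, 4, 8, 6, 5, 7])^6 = (8)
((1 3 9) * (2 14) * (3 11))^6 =((1 11 3 9)(2 14))^6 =(14)(1 3)(9 11)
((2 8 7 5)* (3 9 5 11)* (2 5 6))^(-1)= (2 6 9 3 11 7 8)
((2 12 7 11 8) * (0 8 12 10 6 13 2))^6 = (2 6)(10 13)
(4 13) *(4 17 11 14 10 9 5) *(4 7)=[0, 1, 2, 3, 13, 7, 6, 4, 8, 5, 9, 14, 12, 17, 10, 15, 16, 11]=(4 13 17 11 14 10 9 5 7)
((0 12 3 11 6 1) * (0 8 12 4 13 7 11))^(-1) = (0 3 12 8 1 6 11 7 13 4)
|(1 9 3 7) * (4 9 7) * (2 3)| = 4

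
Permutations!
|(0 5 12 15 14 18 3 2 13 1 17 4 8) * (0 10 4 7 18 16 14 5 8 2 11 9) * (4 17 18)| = 78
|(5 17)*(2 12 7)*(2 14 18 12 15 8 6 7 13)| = 18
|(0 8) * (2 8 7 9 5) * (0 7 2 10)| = |(0 2 8 7 9 5 10)| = 7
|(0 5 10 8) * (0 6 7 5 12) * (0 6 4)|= |(0 12 6 7 5 10 8 4)|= 8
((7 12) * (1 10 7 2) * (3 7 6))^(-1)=(1 2 12 7 3 6 10)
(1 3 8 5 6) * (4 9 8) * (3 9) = (1 9 8 5 6)(3 4) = [0, 9, 2, 4, 3, 6, 1, 7, 5, 8]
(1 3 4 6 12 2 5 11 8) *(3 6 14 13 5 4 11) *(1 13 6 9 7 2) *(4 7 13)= (1 9 13 5 3 11 8 4 14 6 12)(2 7)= [0, 9, 7, 11, 14, 3, 12, 2, 4, 13, 10, 8, 1, 5, 6]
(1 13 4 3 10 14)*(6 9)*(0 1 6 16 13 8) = (0 1 8)(3 10 14 6 9 16 13 4) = [1, 8, 2, 10, 3, 5, 9, 7, 0, 16, 14, 11, 12, 4, 6, 15, 13]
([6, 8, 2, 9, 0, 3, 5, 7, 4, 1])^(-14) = (0 5 9 8)(1 4 6 3)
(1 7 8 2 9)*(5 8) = (1 7 5 8 2 9) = [0, 7, 9, 3, 4, 8, 6, 5, 2, 1]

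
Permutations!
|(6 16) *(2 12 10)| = |(2 12 10)(6 16)| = 6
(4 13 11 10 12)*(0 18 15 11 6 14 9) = (0 18 15 11 10 12 4 13 6 14 9) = [18, 1, 2, 3, 13, 5, 14, 7, 8, 0, 12, 10, 4, 6, 9, 11, 16, 17, 15]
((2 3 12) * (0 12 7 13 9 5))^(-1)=(0 5 9 13 7 3 2 12)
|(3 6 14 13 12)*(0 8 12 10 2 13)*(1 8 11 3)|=15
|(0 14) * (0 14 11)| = |(14)(0 11)| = 2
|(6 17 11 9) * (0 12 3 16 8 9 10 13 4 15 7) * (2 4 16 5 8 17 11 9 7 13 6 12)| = 39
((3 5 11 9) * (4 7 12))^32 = ((3 5 11 9)(4 7 12))^32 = (4 12 7)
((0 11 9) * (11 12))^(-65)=(0 9 11 12)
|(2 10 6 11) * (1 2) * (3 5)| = 10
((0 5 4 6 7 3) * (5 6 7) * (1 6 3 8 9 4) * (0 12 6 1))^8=(0 6 3 5 12)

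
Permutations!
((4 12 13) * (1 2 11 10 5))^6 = (13)(1 2 11 10 5)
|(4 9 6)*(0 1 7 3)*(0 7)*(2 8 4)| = |(0 1)(2 8 4 9 6)(3 7)| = 10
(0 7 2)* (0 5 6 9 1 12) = (0 7 2 5 6 9 1 12) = [7, 12, 5, 3, 4, 6, 9, 2, 8, 1, 10, 11, 0]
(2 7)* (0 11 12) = (0 11 12)(2 7) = [11, 1, 7, 3, 4, 5, 6, 2, 8, 9, 10, 12, 0]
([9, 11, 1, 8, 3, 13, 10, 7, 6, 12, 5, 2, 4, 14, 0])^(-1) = [14, 2, 11, 4, 12, 10, 8, 7, 3, 0, 6, 1, 9, 5, 13]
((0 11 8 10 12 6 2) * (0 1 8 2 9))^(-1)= ((0 11 2 1 8 10 12 6 9))^(-1)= (0 9 6 12 10 8 1 2 11)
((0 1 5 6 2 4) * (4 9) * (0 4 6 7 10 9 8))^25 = (0 2 9 7 1 8 6 10 5)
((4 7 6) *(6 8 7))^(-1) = (4 6)(7 8)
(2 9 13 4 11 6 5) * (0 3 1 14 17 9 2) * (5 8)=[3, 14, 2, 1, 11, 0, 8, 7, 5, 13, 10, 6, 12, 4, 17, 15, 16, 9]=(0 3 1 14 17 9 13 4 11 6 8 5)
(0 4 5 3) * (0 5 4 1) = (0 1)(3 5) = [1, 0, 2, 5, 4, 3]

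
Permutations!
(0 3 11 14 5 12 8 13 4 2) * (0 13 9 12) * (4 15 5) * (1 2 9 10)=(0 3 11 14 4 9 12 8 10 1 2 13 15 5)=[3, 2, 13, 11, 9, 0, 6, 7, 10, 12, 1, 14, 8, 15, 4, 5]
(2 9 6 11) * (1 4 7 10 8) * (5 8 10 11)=(1 4 7 11 2 9 6 5 8)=[0, 4, 9, 3, 7, 8, 5, 11, 1, 6, 10, 2]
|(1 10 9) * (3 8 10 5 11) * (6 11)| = 8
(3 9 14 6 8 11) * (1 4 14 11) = [0, 4, 2, 9, 14, 5, 8, 7, 1, 11, 10, 3, 12, 13, 6] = (1 4 14 6 8)(3 9 11)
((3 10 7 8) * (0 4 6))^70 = (0 4 6)(3 7)(8 10)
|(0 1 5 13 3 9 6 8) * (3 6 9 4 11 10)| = 12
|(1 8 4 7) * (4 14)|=5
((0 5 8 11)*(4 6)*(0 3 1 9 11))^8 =(11)(0 8 5)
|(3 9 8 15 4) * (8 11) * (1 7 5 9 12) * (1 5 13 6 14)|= |(1 7 13 6 14)(3 12 5 9 11 8 15 4)|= 40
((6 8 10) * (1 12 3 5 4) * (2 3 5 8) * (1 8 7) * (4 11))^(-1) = ((1 12 5 11 4 8 10 6 2 3 7))^(-1) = (1 7 3 2 6 10 8 4 11 5 12)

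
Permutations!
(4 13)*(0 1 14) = (0 1 14)(4 13) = [1, 14, 2, 3, 13, 5, 6, 7, 8, 9, 10, 11, 12, 4, 0]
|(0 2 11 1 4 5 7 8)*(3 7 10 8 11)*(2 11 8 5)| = 8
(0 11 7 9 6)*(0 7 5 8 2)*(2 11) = [2, 1, 0, 3, 4, 8, 7, 9, 11, 6, 10, 5] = (0 2)(5 8 11)(6 7 9)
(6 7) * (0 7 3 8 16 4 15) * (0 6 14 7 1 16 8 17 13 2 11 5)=[1, 16, 11, 17, 15, 0, 3, 14, 8, 9, 10, 5, 12, 2, 7, 6, 4, 13]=(0 1 16 4 15 6 3 17 13 2 11 5)(7 14)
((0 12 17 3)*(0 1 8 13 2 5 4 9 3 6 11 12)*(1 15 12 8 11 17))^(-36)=(17)(1 3 5 8 12 9 2 11 15 4 13)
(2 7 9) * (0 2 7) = (0 2)(7 9) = [2, 1, 0, 3, 4, 5, 6, 9, 8, 7]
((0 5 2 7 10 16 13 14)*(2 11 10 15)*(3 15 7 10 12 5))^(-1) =(0 14 13 16 10 2 15 3)(5 12 11)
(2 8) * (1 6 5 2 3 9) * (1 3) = (1 6 5 2 8)(3 9) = [0, 6, 8, 9, 4, 2, 5, 7, 1, 3]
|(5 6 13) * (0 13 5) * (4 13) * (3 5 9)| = 12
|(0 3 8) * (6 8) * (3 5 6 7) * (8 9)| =|(0 5 6 9 8)(3 7)| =10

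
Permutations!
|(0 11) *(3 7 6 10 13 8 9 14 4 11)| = |(0 3 7 6 10 13 8 9 14 4 11)| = 11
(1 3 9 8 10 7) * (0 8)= [8, 3, 2, 9, 4, 5, 6, 1, 10, 0, 7]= (0 8 10 7 1 3 9)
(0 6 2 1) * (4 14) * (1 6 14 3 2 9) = (0 14 4 3 2 6 9 1) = [14, 0, 6, 2, 3, 5, 9, 7, 8, 1, 10, 11, 12, 13, 4]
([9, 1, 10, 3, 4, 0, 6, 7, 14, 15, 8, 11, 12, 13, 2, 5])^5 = (0 9 15 5)(2 10 8 14)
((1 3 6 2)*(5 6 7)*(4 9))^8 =(9)(1 7 6)(2 3 5)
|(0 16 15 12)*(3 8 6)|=12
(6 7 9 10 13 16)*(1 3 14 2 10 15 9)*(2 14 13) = [0, 3, 10, 13, 4, 5, 7, 1, 8, 15, 2, 11, 12, 16, 14, 9, 6] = (1 3 13 16 6 7)(2 10)(9 15)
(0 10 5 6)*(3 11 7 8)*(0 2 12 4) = (0 10 5 6 2 12 4)(3 11 7 8) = [10, 1, 12, 11, 0, 6, 2, 8, 3, 9, 5, 7, 4]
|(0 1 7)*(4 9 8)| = |(0 1 7)(4 9 8)| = 3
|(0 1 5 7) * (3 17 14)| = 12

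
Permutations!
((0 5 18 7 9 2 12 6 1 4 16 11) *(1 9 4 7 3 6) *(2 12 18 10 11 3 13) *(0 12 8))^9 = (18)(0 3 1 5 6 7 10 9 4 11 8 16 12)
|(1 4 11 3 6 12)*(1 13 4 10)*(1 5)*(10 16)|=|(1 16 10 5)(3 6 12 13 4 11)|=12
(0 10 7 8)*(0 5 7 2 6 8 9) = (0 10 2 6 8 5 7 9) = [10, 1, 6, 3, 4, 7, 8, 9, 5, 0, 2]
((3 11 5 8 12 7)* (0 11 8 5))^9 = (0 11)(3 8 12 7)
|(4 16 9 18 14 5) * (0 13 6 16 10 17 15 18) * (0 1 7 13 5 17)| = |(0 5 4 10)(1 7 13 6 16 9)(14 17 15 18)| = 12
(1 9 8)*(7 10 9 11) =(1 11 7 10 9 8) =[0, 11, 2, 3, 4, 5, 6, 10, 1, 8, 9, 7]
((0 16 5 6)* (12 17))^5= ((0 16 5 6)(12 17))^5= (0 16 5 6)(12 17)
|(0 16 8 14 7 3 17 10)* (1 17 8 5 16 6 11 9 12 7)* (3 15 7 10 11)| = 22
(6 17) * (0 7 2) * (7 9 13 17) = (0 9 13 17 6 7 2) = [9, 1, 0, 3, 4, 5, 7, 2, 8, 13, 10, 11, 12, 17, 14, 15, 16, 6]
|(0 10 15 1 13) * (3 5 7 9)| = |(0 10 15 1 13)(3 5 7 9)| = 20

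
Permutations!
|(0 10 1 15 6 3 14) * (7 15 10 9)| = 14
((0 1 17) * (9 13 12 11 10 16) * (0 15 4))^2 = ((0 1 17 15 4)(9 13 12 11 10 16))^2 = (0 17 4 1 15)(9 12 10)(11 16 13)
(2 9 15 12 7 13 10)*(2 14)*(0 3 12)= (0 3 12 7 13 10 14 2 9 15)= [3, 1, 9, 12, 4, 5, 6, 13, 8, 15, 14, 11, 7, 10, 2, 0]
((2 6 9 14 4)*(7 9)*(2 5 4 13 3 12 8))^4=((2 6 7 9 14 13 3 12 8)(4 5))^4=(2 14 8 9 12 7 3 6 13)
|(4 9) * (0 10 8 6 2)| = 10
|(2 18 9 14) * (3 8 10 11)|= 4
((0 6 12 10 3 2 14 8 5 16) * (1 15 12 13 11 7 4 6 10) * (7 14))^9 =(0 14 4 10 8 6 3 5 13 2 16 11 7)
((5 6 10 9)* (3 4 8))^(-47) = (3 4 8)(5 6 10 9) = ((3 4 8)(5 6 10 9))^(-47)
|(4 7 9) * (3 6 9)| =|(3 6 9 4 7)| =5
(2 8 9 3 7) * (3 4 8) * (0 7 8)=(0 7 2 3 8 9 4)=[7, 1, 3, 8, 0, 5, 6, 2, 9, 4]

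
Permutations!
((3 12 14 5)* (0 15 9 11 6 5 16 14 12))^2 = (16)(0 9 6 3 15 11 5)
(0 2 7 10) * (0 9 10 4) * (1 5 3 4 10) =[2, 5, 7, 4, 0, 3, 6, 10, 8, 1, 9] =(0 2 7 10 9 1 5 3 4)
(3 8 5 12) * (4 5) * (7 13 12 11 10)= (3 8 4 5 11 10 7 13 12)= [0, 1, 2, 8, 5, 11, 6, 13, 4, 9, 7, 10, 3, 12]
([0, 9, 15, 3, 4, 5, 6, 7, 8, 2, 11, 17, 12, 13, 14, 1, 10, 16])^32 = [0, 1, 2, 3, 4, 5, 6, 7, 8, 9, 10, 11, 12, 13, 14, 15, 16, 17]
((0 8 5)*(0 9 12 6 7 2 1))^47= (0 5 12 7 1 8 9 6 2)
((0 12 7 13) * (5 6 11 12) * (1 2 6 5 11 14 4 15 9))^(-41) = ((0 11 12 7 13)(1 2 6 14 4 15 9))^(-41) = (0 13 7 12 11)(1 2 6 14 4 15 9)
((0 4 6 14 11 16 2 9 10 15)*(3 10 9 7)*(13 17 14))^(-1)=((0 4 6 13 17 14 11 16 2 7 3 10 15))^(-1)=(0 15 10 3 7 2 16 11 14 17 13 6 4)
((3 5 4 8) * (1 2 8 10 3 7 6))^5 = ((1 2 8 7 6)(3 5 4 10))^5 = (3 5 4 10)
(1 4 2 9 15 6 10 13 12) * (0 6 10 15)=(0 6 15 10 13 12 1 4 2 9)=[6, 4, 9, 3, 2, 5, 15, 7, 8, 0, 13, 11, 1, 12, 14, 10]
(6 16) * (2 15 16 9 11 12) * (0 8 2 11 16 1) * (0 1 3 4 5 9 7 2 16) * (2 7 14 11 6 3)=(0 8 16 3 4 5 9)(2 15)(6 14 11 12)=[8, 1, 15, 4, 5, 9, 14, 7, 16, 0, 10, 12, 6, 13, 11, 2, 3]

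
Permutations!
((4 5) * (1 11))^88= ((1 11)(4 5))^88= (11)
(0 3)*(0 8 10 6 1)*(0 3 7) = (0 7)(1 3 8 10 6) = [7, 3, 2, 8, 4, 5, 1, 0, 10, 9, 6]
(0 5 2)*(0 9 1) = (0 5 2 9 1) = [5, 0, 9, 3, 4, 2, 6, 7, 8, 1]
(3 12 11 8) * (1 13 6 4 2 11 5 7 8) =(1 13 6 4 2 11)(3 12 5 7 8) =[0, 13, 11, 12, 2, 7, 4, 8, 3, 9, 10, 1, 5, 6]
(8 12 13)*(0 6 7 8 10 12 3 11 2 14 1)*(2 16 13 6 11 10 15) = (0 11 16 13 15 2 14 1)(3 10 12 6 7 8) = [11, 0, 14, 10, 4, 5, 7, 8, 3, 9, 12, 16, 6, 15, 1, 2, 13]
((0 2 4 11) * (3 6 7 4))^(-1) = (0 11 4 7 6 3 2)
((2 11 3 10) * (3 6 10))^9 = (2 11 6 10)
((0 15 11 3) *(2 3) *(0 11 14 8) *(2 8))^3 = (0 2 8 14 11 15 3)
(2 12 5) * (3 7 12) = [0, 1, 3, 7, 4, 2, 6, 12, 8, 9, 10, 11, 5] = (2 3 7 12 5)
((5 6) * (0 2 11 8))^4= (11)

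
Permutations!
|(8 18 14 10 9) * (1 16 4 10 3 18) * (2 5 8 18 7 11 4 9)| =13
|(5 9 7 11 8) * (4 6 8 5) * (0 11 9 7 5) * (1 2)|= 6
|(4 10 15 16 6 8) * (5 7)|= 6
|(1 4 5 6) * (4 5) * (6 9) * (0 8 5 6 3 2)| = 6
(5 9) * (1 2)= (1 2)(5 9)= [0, 2, 1, 3, 4, 9, 6, 7, 8, 5]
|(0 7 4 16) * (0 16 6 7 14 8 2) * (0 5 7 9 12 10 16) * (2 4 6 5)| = |(0 14 8 4 5 7 6 9 12 10 16)| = 11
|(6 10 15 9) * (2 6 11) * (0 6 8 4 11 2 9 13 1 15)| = |(0 6 10)(1 15 13)(2 8 4 11 9)| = 15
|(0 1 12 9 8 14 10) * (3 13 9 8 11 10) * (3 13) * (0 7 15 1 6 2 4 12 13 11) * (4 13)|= 45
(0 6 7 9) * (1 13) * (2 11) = (0 6 7 9)(1 13)(2 11) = [6, 13, 11, 3, 4, 5, 7, 9, 8, 0, 10, 2, 12, 1]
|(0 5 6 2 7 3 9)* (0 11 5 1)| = 14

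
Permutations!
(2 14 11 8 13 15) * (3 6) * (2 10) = [0, 1, 14, 6, 4, 5, 3, 7, 13, 9, 2, 8, 12, 15, 11, 10] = (2 14 11 8 13 15 10)(3 6)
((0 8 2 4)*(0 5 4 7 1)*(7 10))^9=(0 10)(1 2)(4 5)(7 8)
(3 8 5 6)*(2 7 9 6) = (2 7 9 6 3 8 5) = [0, 1, 7, 8, 4, 2, 3, 9, 5, 6]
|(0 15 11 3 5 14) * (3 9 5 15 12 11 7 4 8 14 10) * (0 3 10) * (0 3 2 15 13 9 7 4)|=|(0 12 11 7)(2 15 4 8 14)(3 13 9 5)|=20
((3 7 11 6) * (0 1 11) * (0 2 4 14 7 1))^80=(14)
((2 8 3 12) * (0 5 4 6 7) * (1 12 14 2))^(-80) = ((0 5 4 6 7)(1 12)(2 8 3 14))^(-80) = (14)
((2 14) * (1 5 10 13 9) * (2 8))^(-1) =(1 9 13 10 5)(2 8 14)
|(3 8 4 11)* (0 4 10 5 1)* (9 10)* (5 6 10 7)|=|(0 4 11 3 8 9 7 5 1)(6 10)|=18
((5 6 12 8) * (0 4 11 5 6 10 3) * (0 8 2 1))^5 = (0 3 1 10 2 5 12 11 6 4 8)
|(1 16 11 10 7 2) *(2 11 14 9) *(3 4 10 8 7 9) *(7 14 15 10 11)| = 30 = |(1 16 15 10 9 2)(3 4 11 8 14)|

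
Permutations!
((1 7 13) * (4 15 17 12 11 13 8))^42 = (1 12 4)(7 11 15)(8 13 17)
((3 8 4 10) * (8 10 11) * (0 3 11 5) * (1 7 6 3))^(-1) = (0 5 4 8 11 10 3 6 7 1)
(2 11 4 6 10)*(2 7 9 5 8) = (2 11 4 6 10 7 9 5 8) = [0, 1, 11, 3, 6, 8, 10, 9, 2, 5, 7, 4]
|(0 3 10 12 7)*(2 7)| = 6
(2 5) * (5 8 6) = (2 8 6 5) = [0, 1, 8, 3, 4, 2, 5, 7, 6]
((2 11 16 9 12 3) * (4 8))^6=(16)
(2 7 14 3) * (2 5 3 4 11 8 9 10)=[0, 1, 7, 5, 11, 3, 6, 14, 9, 10, 2, 8, 12, 13, 4]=(2 7 14 4 11 8 9 10)(3 5)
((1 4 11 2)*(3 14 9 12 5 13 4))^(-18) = ((1 3 14 9 12 5 13 4 11 2))^(-18) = (1 14 12 13 11)(2 3 9 5 4)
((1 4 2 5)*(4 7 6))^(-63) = (1 4)(2 7)(5 6)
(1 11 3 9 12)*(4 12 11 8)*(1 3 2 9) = [0, 8, 9, 1, 12, 5, 6, 7, 4, 11, 10, 2, 3] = (1 8 4 12 3)(2 9 11)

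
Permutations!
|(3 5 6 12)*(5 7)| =|(3 7 5 6 12)| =5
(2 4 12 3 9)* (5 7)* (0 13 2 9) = (0 13 2 4 12 3)(5 7) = [13, 1, 4, 0, 12, 7, 6, 5, 8, 9, 10, 11, 3, 2]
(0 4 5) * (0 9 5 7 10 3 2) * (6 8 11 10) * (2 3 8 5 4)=(0 2)(4 7 6 5 9)(8 11 10)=[2, 1, 0, 3, 7, 9, 5, 6, 11, 4, 8, 10]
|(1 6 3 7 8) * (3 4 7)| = |(1 6 4 7 8)| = 5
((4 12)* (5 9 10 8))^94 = ((4 12)(5 9 10 8))^94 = (12)(5 10)(8 9)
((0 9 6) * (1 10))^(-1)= ((0 9 6)(1 10))^(-1)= (0 6 9)(1 10)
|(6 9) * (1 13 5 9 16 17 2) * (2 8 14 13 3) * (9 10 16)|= 42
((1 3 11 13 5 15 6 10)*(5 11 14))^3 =(1 5 10 14 6 3 15)(11 13)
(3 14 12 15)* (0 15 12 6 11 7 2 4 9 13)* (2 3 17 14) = (0 15 17 14 6 11 7 3 2 4 9 13) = [15, 1, 4, 2, 9, 5, 11, 3, 8, 13, 10, 7, 12, 0, 6, 17, 16, 14]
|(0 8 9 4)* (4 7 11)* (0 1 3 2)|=|(0 8 9 7 11 4 1 3 2)|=9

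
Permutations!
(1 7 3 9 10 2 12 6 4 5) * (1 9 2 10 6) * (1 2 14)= [0, 7, 12, 14, 5, 9, 4, 3, 8, 6, 10, 11, 2, 13, 1]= (1 7 3 14)(2 12)(4 5 9 6)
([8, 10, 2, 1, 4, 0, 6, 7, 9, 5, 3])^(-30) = [9, 1, 2, 3, 4, 8, 6, 7, 5, 0, 10]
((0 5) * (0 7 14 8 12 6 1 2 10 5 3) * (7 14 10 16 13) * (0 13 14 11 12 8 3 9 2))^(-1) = (0 1 6 12 11 5 10 7 13 3 14 16 2 9)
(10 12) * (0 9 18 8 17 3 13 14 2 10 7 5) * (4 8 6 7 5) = (0 9 18 6 7 4 8 17 3 13 14 2 10 12 5) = [9, 1, 10, 13, 8, 0, 7, 4, 17, 18, 12, 11, 5, 14, 2, 15, 16, 3, 6]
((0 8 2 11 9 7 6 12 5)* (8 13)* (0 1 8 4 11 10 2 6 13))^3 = ((1 8 6 12 5)(2 10)(4 11 9 7 13))^3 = (1 12 8 5 6)(2 10)(4 7 11 13 9)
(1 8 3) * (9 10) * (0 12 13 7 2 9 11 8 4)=(0 12 13 7 2 9 10 11 8 3 1 4)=[12, 4, 9, 1, 0, 5, 6, 2, 3, 10, 11, 8, 13, 7]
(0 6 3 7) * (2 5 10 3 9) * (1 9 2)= [6, 9, 5, 7, 4, 10, 2, 0, 8, 1, 3]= (0 6 2 5 10 3 7)(1 9)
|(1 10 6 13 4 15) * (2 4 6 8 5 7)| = |(1 10 8 5 7 2 4 15)(6 13)| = 8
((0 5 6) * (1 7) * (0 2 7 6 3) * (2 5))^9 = ((0 2 7 1 6 5 3))^9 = (0 7 6 3 2 1 5)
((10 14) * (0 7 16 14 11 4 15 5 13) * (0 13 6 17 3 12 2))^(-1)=(0 2 12 3 17 6 5 15 4 11 10 14 16 7)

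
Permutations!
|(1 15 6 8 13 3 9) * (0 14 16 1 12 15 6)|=11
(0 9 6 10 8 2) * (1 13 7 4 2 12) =(0 9 6 10 8 12 1 13 7 4 2) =[9, 13, 0, 3, 2, 5, 10, 4, 12, 6, 8, 11, 1, 7]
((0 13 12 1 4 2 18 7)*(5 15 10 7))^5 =(0 2 7 4 10 1 15 12 5 13 18) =((0 13 12 1 4 2 18 5 15 10 7))^5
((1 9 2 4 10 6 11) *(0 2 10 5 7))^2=(0 4 7 2 5)(1 10 11 9 6)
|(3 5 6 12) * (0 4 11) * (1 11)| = 4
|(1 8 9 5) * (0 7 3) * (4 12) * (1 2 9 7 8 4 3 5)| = 10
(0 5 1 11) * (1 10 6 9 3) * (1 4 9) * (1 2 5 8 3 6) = [8, 11, 5, 4, 9, 10, 2, 7, 3, 6, 1, 0] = (0 8 3 4 9 6 2 5 10 1 11)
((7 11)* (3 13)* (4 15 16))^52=(4 15 16)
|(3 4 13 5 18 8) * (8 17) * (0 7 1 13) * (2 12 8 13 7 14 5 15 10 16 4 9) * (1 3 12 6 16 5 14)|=18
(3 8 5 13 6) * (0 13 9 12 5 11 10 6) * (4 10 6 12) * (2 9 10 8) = (0 13)(2 9 4 8 11 6 3)(5 10 12) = [13, 1, 9, 2, 8, 10, 3, 7, 11, 4, 12, 6, 5, 0]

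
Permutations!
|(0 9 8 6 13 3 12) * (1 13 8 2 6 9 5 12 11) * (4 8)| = 60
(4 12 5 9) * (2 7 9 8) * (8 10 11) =[0, 1, 7, 3, 12, 10, 6, 9, 2, 4, 11, 8, 5] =(2 7 9 4 12 5 10 11 8)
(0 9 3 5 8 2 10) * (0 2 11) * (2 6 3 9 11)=(0 11)(2 10 6 3 5 8)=[11, 1, 10, 5, 4, 8, 3, 7, 2, 9, 6, 0]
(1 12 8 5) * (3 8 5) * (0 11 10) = [11, 12, 2, 8, 4, 1, 6, 7, 3, 9, 0, 10, 5] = (0 11 10)(1 12 5)(3 8)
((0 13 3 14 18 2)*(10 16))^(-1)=(0 2 18 14 3 13)(10 16)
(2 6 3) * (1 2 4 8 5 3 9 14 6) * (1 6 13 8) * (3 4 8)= [0, 2, 6, 8, 1, 4, 9, 7, 5, 14, 10, 11, 12, 3, 13]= (1 2 6 9 14 13 3 8 5 4)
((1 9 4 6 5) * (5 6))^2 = ((1 9 4 5))^2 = (1 4)(5 9)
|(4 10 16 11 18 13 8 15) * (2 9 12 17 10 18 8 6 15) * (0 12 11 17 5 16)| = 60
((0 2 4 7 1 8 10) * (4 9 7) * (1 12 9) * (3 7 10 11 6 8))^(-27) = ((0 2 1 3 7 12 9 10)(6 8 11))^(-27) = (0 12 1 10 7 2 9 3)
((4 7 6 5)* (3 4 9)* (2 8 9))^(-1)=(2 5 6 7 4 3 9 8)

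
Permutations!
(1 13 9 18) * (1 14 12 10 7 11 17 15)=(1 13 9 18 14 12 10 7 11 17 15)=[0, 13, 2, 3, 4, 5, 6, 11, 8, 18, 7, 17, 10, 9, 12, 1, 16, 15, 14]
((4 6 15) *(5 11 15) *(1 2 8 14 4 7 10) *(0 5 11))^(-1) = (0 5)(1 10 7 15 11 6 4 14 8 2)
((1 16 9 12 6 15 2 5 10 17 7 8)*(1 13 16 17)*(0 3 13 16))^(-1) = (0 13 3)(1 10 5 2 15 6 12 9 16 8 7 17)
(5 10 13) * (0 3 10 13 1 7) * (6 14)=(0 3 10 1 7)(5 13)(6 14)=[3, 7, 2, 10, 4, 13, 14, 0, 8, 9, 1, 11, 12, 5, 6]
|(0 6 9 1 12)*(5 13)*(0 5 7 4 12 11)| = |(0 6 9 1 11)(4 12 5 13 7)| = 5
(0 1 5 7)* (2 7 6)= (0 1 5 6 2 7)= [1, 5, 7, 3, 4, 6, 2, 0]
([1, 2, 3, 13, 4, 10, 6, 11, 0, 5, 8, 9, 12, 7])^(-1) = [8, 0, 1, 2, 4, 9, 6, 13, 10, 11, 5, 7, 12, 3]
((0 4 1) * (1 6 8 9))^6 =((0 4 6 8 9 1))^6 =(9)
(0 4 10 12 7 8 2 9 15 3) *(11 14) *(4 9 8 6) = [9, 1, 8, 0, 10, 5, 4, 6, 2, 15, 12, 14, 7, 13, 11, 3] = (0 9 15 3)(2 8)(4 10 12 7 6)(11 14)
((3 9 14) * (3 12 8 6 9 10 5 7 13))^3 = ((3 10 5 7 13)(6 9 14 12 8))^3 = (3 7 10 13 5)(6 12 9 8 14)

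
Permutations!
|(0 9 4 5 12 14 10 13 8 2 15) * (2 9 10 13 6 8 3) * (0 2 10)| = 10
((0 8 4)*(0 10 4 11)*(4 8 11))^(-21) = ((0 11)(4 10 8))^(-21) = (0 11)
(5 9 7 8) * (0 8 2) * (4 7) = [8, 1, 0, 3, 7, 9, 6, 2, 5, 4] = (0 8 5 9 4 7 2)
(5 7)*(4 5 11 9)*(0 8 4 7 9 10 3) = [8, 1, 2, 0, 5, 9, 6, 11, 4, 7, 3, 10] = (0 8 4 5 9 7 11 10 3)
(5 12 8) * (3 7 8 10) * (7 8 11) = (3 8 5 12 10)(7 11) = [0, 1, 2, 8, 4, 12, 6, 11, 5, 9, 3, 7, 10]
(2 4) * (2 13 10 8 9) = [0, 1, 4, 3, 13, 5, 6, 7, 9, 2, 8, 11, 12, 10] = (2 4 13 10 8 9)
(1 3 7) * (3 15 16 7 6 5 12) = (1 15 16 7)(3 6 5 12) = [0, 15, 2, 6, 4, 12, 5, 1, 8, 9, 10, 11, 3, 13, 14, 16, 7]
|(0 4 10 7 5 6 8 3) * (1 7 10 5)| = 6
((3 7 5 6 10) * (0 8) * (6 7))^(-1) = (0 8)(3 10 6)(5 7)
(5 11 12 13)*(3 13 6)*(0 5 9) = [5, 1, 2, 13, 4, 11, 3, 7, 8, 0, 10, 12, 6, 9] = (0 5 11 12 6 3 13 9)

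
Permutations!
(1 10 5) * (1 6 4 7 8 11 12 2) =(1 10 5 6 4 7 8 11 12 2) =[0, 10, 1, 3, 7, 6, 4, 8, 11, 9, 5, 12, 2]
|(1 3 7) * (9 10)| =6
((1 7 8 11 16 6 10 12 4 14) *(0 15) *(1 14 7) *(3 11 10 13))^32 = ((0 15)(3 11 16 6 13)(4 7 8 10 12))^32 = (3 16 13 11 6)(4 8 12 7 10)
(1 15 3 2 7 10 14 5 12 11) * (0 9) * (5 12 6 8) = [9, 15, 7, 2, 4, 6, 8, 10, 5, 0, 14, 1, 11, 13, 12, 3] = (0 9)(1 15 3 2 7 10 14 12 11)(5 6 8)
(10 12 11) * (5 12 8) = (5 12 11 10 8) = [0, 1, 2, 3, 4, 12, 6, 7, 5, 9, 8, 10, 11]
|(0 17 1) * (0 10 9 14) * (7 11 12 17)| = 9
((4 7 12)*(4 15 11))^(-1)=(4 11 15 12 7)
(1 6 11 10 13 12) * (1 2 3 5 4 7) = (1 6 11 10 13 12 2 3 5 4 7) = [0, 6, 3, 5, 7, 4, 11, 1, 8, 9, 13, 10, 2, 12]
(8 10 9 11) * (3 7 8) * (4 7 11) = (3 11)(4 7 8 10 9) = [0, 1, 2, 11, 7, 5, 6, 8, 10, 4, 9, 3]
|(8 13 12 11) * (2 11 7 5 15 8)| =|(2 11)(5 15 8 13 12 7)| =6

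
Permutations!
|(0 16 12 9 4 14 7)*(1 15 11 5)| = |(0 16 12 9 4 14 7)(1 15 11 5)| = 28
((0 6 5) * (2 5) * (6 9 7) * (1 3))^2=(0 7 2)(5 9 6)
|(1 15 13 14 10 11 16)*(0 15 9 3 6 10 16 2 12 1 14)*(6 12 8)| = |(0 15 13)(1 9 3 12)(2 8 6 10 11)(14 16)| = 60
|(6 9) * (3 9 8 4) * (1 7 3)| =7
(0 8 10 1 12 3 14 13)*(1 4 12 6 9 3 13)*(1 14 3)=(14)(0 8 10 4 12 13)(1 6 9)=[8, 6, 2, 3, 12, 5, 9, 7, 10, 1, 4, 11, 13, 0, 14]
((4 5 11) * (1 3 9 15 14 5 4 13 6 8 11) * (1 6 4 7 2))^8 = ((1 3 9 15 14 5 6 8 11 13 4 7 2))^8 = (1 11 15 7 6 3 13 14 2 8 9 4 5)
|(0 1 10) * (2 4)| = 6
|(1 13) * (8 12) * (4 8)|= |(1 13)(4 8 12)|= 6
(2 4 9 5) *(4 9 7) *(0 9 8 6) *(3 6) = (0 9 5 2 8 3 6)(4 7) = [9, 1, 8, 6, 7, 2, 0, 4, 3, 5]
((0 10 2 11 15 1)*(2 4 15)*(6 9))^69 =(0 1 15 4 10)(2 11)(6 9)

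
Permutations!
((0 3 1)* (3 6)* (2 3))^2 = ((0 6 2 3 1))^2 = (0 2 1 6 3)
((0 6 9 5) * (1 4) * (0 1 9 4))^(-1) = ((0 6 4 9 5 1))^(-1) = (0 1 5 9 4 6)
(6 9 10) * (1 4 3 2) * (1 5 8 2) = [0, 4, 5, 1, 3, 8, 9, 7, 2, 10, 6] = (1 4 3)(2 5 8)(6 9 10)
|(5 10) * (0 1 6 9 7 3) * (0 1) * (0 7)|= |(0 7 3 1 6 9)(5 10)|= 6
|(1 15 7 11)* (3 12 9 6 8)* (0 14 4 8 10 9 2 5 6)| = 44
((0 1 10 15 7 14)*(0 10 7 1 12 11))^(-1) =(0 11 12)(1 15 10 14 7)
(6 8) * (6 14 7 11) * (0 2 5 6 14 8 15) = [2, 1, 5, 3, 4, 6, 15, 11, 8, 9, 10, 14, 12, 13, 7, 0] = (0 2 5 6 15)(7 11 14)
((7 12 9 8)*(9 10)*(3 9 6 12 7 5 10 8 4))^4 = (3 9 4)(5 8 12 6 10)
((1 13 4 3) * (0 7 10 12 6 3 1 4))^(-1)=(0 13 1 4 3 6 12 10 7)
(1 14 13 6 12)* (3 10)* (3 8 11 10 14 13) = (1 13 6 12)(3 14)(8 11 10) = [0, 13, 2, 14, 4, 5, 12, 7, 11, 9, 8, 10, 1, 6, 3]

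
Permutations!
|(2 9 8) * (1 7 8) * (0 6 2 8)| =6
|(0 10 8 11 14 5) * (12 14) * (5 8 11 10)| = |(0 5)(8 10 11 12 14)| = 10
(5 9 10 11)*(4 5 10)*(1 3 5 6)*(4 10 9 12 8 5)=(1 3 4 6)(5 12 8)(9 10 11)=[0, 3, 2, 4, 6, 12, 1, 7, 5, 10, 11, 9, 8]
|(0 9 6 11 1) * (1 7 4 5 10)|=9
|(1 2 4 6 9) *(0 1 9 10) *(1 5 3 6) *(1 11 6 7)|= 10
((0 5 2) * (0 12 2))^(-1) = (0 5)(2 12)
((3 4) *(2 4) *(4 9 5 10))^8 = (2 5 4)(3 9 10) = ((2 9 5 10 4 3))^8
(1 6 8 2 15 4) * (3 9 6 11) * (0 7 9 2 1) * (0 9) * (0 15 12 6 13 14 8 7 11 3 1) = (0 11 1 3 2 12 6 7 15 4 9 13 14 8) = [11, 3, 12, 2, 9, 5, 7, 15, 0, 13, 10, 1, 6, 14, 8, 4]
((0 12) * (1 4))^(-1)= ((0 12)(1 4))^(-1)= (0 12)(1 4)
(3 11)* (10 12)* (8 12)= (3 11)(8 12 10)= [0, 1, 2, 11, 4, 5, 6, 7, 12, 9, 8, 3, 10]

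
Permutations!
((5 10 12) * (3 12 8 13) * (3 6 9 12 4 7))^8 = ((3 4 7)(5 10 8 13 6 9 12))^8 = (3 7 4)(5 10 8 13 6 9 12)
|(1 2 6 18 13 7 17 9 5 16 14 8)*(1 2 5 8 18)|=|(1 5 16 14 18 13 7 17 9 8 2 6)|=12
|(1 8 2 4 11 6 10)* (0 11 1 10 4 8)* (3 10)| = |(0 11 6 4 1)(2 8)(3 10)| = 10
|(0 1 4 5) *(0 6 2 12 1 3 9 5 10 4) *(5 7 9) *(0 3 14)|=|(0 14)(1 3 5 6 2 12)(4 10)(7 9)|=6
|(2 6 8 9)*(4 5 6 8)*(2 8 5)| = 4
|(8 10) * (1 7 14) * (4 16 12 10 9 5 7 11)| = |(1 11 4 16 12 10 8 9 5 7 14)| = 11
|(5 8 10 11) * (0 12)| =4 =|(0 12)(5 8 10 11)|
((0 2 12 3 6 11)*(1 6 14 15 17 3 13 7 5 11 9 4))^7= ((0 2 12 13 7 5 11)(1 6 9 4)(3 14 15 17))^7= (1 4 9 6)(3 17 15 14)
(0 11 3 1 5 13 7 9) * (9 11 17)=[17, 5, 2, 1, 4, 13, 6, 11, 8, 0, 10, 3, 12, 7, 14, 15, 16, 9]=(0 17 9)(1 5 13 7 11 3)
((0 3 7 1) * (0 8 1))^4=(8)(0 3 7)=((0 3 7)(1 8))^4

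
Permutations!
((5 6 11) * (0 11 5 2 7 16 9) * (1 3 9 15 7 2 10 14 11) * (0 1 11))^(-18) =((0 11 10 14)(1 3 9)(5 6)(7 16 15))^(-18) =(16)(0 10)(11 14)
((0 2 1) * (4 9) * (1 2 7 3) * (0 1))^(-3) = ((0 7 3)(4 9))^(-3) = (4 9)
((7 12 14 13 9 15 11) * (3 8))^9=((3 8)(7 12 14 13 9 15 11))^9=(3 8)(7 14 9 11 12 13 15)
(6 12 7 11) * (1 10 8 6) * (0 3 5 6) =(0 3 5 6 12 7 11 1 10 8) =[3, 10, 2, 5, 4, 6, 12, 11, 0, 9, 8, 1, 7]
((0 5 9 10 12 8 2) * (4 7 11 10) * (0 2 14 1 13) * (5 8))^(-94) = (0 8 14 1 13)(4 12 7 5 11 9 10)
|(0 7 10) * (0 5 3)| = |(0 7 10 5 3)| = 5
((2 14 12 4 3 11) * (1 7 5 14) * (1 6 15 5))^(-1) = (1 7)(2 11 3 4 12 14 5 15 6)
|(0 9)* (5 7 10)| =6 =|(0 9)(5 7 10)|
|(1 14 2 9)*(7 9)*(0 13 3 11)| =|(0 13 3 11)(1 14 2 7 9)| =20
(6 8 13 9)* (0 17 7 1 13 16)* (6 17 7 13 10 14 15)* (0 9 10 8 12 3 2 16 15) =(0 7 1 8 15 6 12 3 2 16 9 17 13 10 14) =[7, 8, 16, 2, 4, 5, 12, 1, 15, 17, 14, 11, 3, 10, 0, 6, 9, 13]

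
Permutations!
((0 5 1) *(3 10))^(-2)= (10)(0 5 1)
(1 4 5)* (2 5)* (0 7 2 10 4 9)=(0 7 2 5 1 9)(4 10)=[7, 9, 5, 3, 10, 1, 6, 2, 8, 0, 4]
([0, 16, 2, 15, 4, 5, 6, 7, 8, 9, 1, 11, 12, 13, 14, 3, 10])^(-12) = [0, 1, 2, 3, 4, 5, 6, 7, 8, 9, 10, 11, 12, 13, 14, 15, 16]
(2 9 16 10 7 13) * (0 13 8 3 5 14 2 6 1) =(0 13 6 1)(2 9 16 10 7 8 3 5 14) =[13, 0, 9, 5, 4, 14, 1, 8, 3, 16, 7, 11, 12, 6, 2, 15, 10]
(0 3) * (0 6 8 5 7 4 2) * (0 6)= (0 3)(2 6 8 5 7 4)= [3, 1, 6, 0, 2, 7, 8, 4, 5]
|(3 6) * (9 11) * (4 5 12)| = 6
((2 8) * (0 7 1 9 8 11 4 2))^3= ((0 7 1 9 8)(2 11 4))^3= (11)(0 9 7 8 1)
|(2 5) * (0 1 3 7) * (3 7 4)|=6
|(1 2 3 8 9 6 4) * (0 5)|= 14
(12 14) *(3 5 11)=[0, 1, 2, 5, 4, 11, 6, 7, 8, 9, 10, 3, 14, 13, 12]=(3 5 11)(12 14)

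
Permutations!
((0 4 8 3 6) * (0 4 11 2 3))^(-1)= (0 8 4 6 3 2 11)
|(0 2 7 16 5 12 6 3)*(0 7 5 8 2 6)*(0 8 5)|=|(0 6 3 7 16 5 12 8 2)|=9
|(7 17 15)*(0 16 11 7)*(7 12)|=7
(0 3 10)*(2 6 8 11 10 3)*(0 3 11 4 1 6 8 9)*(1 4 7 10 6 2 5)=[5, 2, 8, 11, 4, 1, 9, 10, 7, 0, 3, 6]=(0 5 1 2 8 7 10 3 11 6 9)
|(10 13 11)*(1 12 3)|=3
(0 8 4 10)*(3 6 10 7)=[8, 1, 2, 6, 7, 5, 10, 3, 4, 9, 0]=(0 8 4 7 3 6 10)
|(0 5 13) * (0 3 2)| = 5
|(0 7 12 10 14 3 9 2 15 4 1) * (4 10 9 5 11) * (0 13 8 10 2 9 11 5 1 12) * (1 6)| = |(0 7)(1 13 8 10 14 3 6)(2 15)(4 12 11)| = 42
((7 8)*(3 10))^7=((3 10)(7 8))^7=(3 10)(7 8)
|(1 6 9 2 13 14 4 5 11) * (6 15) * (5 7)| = 11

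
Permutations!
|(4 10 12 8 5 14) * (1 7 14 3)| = |(1 7 14 4 10 12 8 5 3)| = 9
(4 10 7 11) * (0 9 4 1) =(0 9 4 10 7 11 1) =[9, 0, 2, 3, 10, 5, 6, 11, 8, 4, 7, 1]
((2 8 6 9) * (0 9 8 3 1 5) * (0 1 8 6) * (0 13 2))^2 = (2 8)(3 13)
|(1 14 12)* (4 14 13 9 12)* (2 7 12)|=6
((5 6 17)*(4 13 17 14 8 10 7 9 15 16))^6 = ((4 13 17 5 6 14 8 10 7 9 15 16))^6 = (4 8)(5 9)(6 15)(7 17)(10 13)(14 16)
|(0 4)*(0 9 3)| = 4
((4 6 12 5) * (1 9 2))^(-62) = (1 9 2)(4 12)(5 6)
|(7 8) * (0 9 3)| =|(0 9 3)(7 8)| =6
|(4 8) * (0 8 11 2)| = 5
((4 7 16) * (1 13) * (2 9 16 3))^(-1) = (1 13)(2 3 7 4 16 9)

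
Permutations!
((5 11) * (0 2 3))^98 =(11)(0 3 2)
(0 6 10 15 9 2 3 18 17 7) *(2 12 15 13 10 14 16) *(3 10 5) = (0 6 14 16 2 10 13 5 3 18 17 7)(9 12 15) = [6, 1, 10, 18, 4, 3, 14, 0, 8, 12, 13, 11, 15, 5, 16, 9, 2, 7, 17]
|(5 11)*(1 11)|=|(1 11 5)|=3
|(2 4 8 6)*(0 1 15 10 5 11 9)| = 28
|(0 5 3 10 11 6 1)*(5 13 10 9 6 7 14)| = 11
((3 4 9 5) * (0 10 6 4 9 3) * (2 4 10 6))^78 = ((0 6 10 2 4 3 9 5))^78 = (0 9 4 10)(2 6 5 3)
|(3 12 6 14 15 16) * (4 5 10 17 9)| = 30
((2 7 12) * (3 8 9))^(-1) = ((2 7 12)(3 8 9))^(-1) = (2 12 7)(3 9 8)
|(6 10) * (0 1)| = |(0 1)(6 10)| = 2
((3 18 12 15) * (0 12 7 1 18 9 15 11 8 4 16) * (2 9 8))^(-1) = (0 16 4 8 3 15 9 2 11 12)(1 7 18) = ((0 12 11 2 9 15 3 8 4 16)(1 18 7))^(-1)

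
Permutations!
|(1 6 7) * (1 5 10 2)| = 6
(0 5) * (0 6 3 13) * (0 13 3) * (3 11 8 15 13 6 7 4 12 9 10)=(0 5 7 4 12 9 10 3 11 8 15 13 6)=[5, 1, 2, 11, 12, 7, 0, 4, 15, 10, 3, 8, 9, 6, 14, 13]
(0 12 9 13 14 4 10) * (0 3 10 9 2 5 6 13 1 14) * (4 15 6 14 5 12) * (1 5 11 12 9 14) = (0 4 14 15 6 13)(1 11 12 2 9 5)(3 10) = [4, 11, 9, 10, 14, 1, 13, 7, 8, 5, 3, 12, 2, 0, 15, 6]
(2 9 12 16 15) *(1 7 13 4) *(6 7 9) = (1 9 12 16 15 2 6 7 13 4) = [0, 9, 6, 3, 1, 5, 7, 13, 8, 12, 10, 11, 16, 4, 14, 2, 15]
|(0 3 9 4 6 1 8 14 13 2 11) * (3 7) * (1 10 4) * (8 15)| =33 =|(0 7 3 9 1 15 8 14 13 2 11)(4 6 10)|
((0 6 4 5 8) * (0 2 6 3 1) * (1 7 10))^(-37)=(0 10 3 1 7)(2 5 6 8 4)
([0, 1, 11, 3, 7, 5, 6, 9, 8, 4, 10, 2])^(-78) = (11)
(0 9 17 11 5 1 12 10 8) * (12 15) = (0 9 17 11 5 1 15 12 10 8) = [9, 15, 2, 3, 4, 1, 6, 7, 0, 17, 8, 5, 10, 13, 14, 12, 16, 11]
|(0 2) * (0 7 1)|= 4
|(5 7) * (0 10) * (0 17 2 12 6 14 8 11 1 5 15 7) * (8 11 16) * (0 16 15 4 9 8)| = 55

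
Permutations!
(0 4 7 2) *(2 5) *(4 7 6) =[7, 1, 0, 3, 6, 2, 4, 5] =(0 7 5 2)(4 6)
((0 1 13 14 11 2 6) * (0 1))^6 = (14)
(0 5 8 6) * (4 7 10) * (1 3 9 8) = (0 5 1 3 9 8 6)(4 7 10) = [5, 3, 2, 9, 7, 1, 0, 10, 6, 8, 4]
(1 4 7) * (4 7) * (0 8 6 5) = (0 8 6 5)(1 7) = [8, 7, 2, 3, 4, 0, 5, 1, 6]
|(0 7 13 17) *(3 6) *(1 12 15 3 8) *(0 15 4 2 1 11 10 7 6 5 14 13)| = |(0 6 8 11 10 7)(1 12 4 2)(3 5 14 13 17 15)| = 12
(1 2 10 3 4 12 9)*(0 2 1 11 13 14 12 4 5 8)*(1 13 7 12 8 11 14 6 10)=(0 2 1 13 6 10 3 5 11 7 12 9 14 8)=[2, 13, 1, 5, 4, 11, 10, 12, 0, 14, 3, 7, 9, 6, 8]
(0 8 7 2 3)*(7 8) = (8)(0 7 2 3) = [7, 1, 3, 0, 4, 5, 6, 2, 8]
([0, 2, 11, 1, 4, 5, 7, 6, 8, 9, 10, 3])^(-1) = (1 3 11 2)(6 7)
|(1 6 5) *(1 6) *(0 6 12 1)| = 5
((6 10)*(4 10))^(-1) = (4 6 10)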